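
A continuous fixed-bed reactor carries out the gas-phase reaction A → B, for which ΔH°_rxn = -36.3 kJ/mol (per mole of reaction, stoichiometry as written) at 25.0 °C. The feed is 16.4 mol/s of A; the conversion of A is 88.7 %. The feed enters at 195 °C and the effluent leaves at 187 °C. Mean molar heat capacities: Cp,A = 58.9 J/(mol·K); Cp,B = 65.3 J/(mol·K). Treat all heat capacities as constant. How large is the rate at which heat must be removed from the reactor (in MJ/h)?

Q_out = 1870 MJ/h

Extent of reaction ξ = 0.887 × 16.4 = 14.547 mol/s
Reaction term: ξ·ΔH°_rxn = 14.547 × -36.3 = -528.05 kJ/s
Sensible, feed 195→25 °C: -164.21 kJ/s
Outlet flows (mol/s): A 1.8532, B 14.547
Sensible, products 25→187 °C: 171.57 kJ/s
Q = ΔH = -520.69 kJ/s = -520.69 kW
Heat removed = 1874.5 MJ/h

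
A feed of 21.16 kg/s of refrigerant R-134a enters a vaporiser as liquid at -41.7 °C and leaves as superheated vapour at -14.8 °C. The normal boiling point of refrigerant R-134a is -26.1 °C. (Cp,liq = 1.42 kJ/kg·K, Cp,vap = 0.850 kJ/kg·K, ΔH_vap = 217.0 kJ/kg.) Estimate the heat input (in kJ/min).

Q = 316000 kJ/min

liquid -41.7→-26.1 °C: 22.152 kJ/kg
vaporisation at -26.1 °C: 217 kJ/kg
vapour -26.1→-14.8 °C: 9.605 kJ/kg
Δh = 22.152 + 217 + 9.605 = 248.76 kJ/kg
Q = ṁ·Δh = 21.16 kg/s × 248.76 kJ/kg = 5263.7 kJ/s
|Q| = 5263.7 kW = 315820 kJ/min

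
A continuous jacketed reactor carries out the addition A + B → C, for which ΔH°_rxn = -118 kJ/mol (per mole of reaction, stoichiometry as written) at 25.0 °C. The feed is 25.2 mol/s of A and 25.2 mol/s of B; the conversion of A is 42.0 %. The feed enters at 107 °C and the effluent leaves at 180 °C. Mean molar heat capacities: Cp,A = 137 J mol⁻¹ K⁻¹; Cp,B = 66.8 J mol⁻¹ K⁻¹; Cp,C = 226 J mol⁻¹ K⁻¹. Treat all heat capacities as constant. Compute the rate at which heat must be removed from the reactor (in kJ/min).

Extent of reaction ξ = 0.420 × 25.2 = 10.584 mol/s
Reaction term: ξ·ΔH°_rxn = 10.584 × -118 = -1248.9 kJ/s
Sensible, feed 107→25 °C: -421.13 kJ/s
Outlet flows (mol/s): A 14.616, B 14.616, C 10.584
Sensible, products 25→180 °C: 832.46 kJ/s
Q = ΔH = -837.58 kJ/s = -837.58 kW
Heat removed = 50255 kJ/min

Q_out = 50300 kJ/min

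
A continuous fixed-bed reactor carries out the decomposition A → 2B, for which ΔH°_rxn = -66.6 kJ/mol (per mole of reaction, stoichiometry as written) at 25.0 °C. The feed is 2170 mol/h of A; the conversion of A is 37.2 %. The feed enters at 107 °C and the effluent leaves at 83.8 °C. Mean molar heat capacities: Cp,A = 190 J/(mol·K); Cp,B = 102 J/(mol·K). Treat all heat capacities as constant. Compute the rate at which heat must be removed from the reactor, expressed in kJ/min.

Extent of reaction ξ = 0.372 × 2170 = 807.24 mol/h
Reaction term: ξ·ΔH°_rxn = 807.24 × -66.6 = -53762 kJ/h
Sensible, feed 107→25 °C: -33809 kJ/h
Outlet flows (mol/h): A 1362.8, B 1614.5
Sensible, products 25→83.8 °C: 24908 kJ/h
Q = ΔH = -62663 kJ/h = -17.406 kW
Heat removed = 1044.4 kJ/min

Q_out = 1040 kJ/min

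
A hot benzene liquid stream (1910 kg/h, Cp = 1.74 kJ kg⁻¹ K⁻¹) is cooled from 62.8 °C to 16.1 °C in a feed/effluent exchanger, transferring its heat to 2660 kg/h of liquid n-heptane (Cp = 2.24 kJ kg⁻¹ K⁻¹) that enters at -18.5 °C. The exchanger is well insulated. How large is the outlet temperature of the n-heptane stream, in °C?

T_c,out = 7.55 °C

Heat released by hot stream: Q = 1910 × 1.74 × (62.8 − 16.1) = 155200 kJ/h
Energy balance on cold side (adiabatic exchanger): Q = ṁ_c·Cp_c·(T_c,out − T_c,in)
T_c,out = -18.5 + 155200/(2660 × 2.24) = 7.5477 °C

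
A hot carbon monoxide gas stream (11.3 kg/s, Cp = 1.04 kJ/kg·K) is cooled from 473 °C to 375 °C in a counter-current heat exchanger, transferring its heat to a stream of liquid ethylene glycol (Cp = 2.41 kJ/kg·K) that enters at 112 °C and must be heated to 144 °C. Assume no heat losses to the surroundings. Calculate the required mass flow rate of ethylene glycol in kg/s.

Heat released by hot stream: Q = 11.3 × 1.04 × (473 − 375) = 1151.7 kJ/s
Energy balance on cold side (adiabatic exchanger): Q = ṁ_c·Cp_c·(T_c,out − T_c,in)
ṁ_c = 1151.7 / [2.41 × (144 − 112)] = 14.934 kg/s

ṁ_c = 14.9 kg/s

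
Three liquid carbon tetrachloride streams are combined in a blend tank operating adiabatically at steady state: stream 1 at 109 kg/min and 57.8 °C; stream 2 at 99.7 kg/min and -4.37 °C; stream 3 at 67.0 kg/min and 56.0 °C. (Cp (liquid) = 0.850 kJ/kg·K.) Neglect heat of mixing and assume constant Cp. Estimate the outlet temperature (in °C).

Energy balance with Q = 0: Σ ṁᵢCp,ᵢ(T_out − Tᵢ) = 0
Σ ṁᵢCp,ᵢTᵢ = 109×0.850×57.8 + 99.7×0.850×-4.37 + 67.0×0.850×56.0 = 8174
Σ ṁᵢCp,ᵢ = 109×0.850 + 99.7×0.850 + 67.0×0.850 = 234.34
T_out = 8174 / 234.34 = 34.88 °C

T_out = 34.9 °C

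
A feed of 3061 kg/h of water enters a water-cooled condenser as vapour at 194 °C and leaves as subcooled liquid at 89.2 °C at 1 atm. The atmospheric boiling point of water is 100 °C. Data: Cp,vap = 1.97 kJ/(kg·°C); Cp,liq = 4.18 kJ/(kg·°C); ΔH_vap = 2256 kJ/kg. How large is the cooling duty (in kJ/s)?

vapour 194→100 °C: -185.18 kJ/kg
condensation at 100 °C: -2256 kJ/kg
liquid 100→89.2 °C: -45.144 kJ/kg
Δh = -185.18 + -2256 + -45.144 = -2486.3 kJ/kg
Q = ṁ·Δh = 3061 kg/h × -2486.3 kJ/kg = -7.6106e+06 kJ/h
|Q| = 2114.1 kW

Q_c = 2110 kJ/s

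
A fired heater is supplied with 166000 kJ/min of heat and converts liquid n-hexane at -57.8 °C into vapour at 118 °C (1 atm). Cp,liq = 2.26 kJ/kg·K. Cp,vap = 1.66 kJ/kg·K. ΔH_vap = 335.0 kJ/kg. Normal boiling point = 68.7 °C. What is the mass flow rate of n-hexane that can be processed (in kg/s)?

ṁ = 3.94 kg/s

Δh = 2.26×(68.7−-57.8) + 335.0 + 1.66×(118−68.7) = 702.73 kJ/kg
Q = 166000 kJ/min = 2766.7 kJ/s = 2766.7 kJ/s
ṁ = Q/Δh = 2766.7 / 702.73 = 3.937 kg/s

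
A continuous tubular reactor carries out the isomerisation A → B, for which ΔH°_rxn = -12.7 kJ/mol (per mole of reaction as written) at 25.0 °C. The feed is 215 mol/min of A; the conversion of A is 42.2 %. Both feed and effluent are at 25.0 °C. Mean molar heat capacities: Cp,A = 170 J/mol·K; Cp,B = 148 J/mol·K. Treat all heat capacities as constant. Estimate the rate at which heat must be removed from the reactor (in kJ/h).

Q_out = 69100 kJ/h

Extent of reaction ξ = 0.422 × 215 = 90.73 mol/min
Reaction term: ξ·ΔH°_rxn = 90.73 × -12.7 = -1152.3 kJ/min
Q = ΔH = -1152.3 kJ/min = -19.205 kW
Heat removed = 69136 kJ/h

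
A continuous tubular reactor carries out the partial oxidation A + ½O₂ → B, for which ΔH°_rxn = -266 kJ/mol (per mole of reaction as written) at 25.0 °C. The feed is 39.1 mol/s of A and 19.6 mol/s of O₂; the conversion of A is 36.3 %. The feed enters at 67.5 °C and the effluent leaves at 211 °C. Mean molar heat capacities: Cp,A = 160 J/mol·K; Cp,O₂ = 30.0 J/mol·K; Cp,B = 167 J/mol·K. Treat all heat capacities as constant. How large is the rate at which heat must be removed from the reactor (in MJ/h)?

Extent of reaction ξ = 0.363 × 39.1 = 14.193 mol/s
Reaction term: ξ·ΔH°_rxn = 14.193 × -266 = -3775.4 kJ/s
Sensible, feed 67.5→25 °C: -290.87 kJ/s
Outlet flows (mol/s): A 24.907, O₂ 12.503, B 14.193
Sensible, products 25→211 °C: 1251.9 kJ/s
Q = ΔH = -2814.4 kJ/s = -2814.4 kW
Heat removed = 10132 MJ/h

Q_out = 10100 MJ/h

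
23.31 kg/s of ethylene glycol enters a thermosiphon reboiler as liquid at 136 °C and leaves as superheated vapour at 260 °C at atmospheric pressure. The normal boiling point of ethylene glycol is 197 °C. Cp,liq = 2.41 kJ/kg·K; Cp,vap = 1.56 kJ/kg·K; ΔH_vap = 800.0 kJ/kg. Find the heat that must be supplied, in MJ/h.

Q = 87700 MJ/h

liquid 136→197 °C: 147.01 kJ/kg
vaporisation at 197 °C: 800 kJ/kg
vapour 197→260 °C: 98.28 kJ/kg
Δh = 147.01 + 800 + 98.28 = 1045.3 kJ/kg
Q = ṁ·Δh = 23.31 kg/s × 1045.3 kJ/kg = 24366 kJ/s
|Q| = 24366 kW = 87717 MJ/h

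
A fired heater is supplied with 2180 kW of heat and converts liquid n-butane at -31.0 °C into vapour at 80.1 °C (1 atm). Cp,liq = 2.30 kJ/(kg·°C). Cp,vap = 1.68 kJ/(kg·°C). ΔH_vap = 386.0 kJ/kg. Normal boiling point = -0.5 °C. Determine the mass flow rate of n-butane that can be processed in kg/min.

Δh = 2.30×(-0.5−-31.0) + 386.0 + 1.68×(80.1−-0.5) = 591.56 kJ/kg
Q = 2180 kW = 2180 kJ/s = 130800 kJ/min
ṁ = Q/Δh = 130800 / 591.56 = 221.11 kg/min

ṁ = 221 kg/min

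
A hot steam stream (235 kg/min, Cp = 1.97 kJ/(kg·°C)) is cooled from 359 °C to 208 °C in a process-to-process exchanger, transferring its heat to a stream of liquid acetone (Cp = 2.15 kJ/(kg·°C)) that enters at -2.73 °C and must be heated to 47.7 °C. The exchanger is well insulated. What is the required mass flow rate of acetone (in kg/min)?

ṁ_c = 645 kg/min

Heat released by hot stream: Q = 235 × 1.97 × (359 − 208) = 69905 kJ/min
Energy balance on cold side (adiabatic exchanger): Q = ṁ_c·Cp_c·(T_c,out − T_c,in)
ṁ_c = 69905 / [2.15 × (47.7 − -2.73)] = 644.74 kg/min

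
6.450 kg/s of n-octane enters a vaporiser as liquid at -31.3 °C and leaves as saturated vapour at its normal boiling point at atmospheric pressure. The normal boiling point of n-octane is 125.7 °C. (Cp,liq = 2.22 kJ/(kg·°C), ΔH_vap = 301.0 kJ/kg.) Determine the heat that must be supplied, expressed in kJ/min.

liquid -31.3→125.7 °C: 348.54 kJ/kg
vaporisation at 125.7 °C: 301 kJ/kg
Δh = 348.54 + 301 = 649.54 kJ/kg
Q = ṁ·Δh = 6.450 kg/s × 649.54 kJ/kg = 4189.5 kJ/s
|Q| = 4189.5 kW = 251370 kJ/min

Q = 251000 kJ/min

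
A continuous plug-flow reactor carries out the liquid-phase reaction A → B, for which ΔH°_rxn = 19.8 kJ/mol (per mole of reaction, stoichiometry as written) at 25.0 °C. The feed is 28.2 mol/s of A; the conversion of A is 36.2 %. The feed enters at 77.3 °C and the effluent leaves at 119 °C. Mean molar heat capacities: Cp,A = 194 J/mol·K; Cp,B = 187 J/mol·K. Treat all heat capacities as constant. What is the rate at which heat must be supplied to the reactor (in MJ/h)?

Q_in = 1520 MJ/h

Extent of reaction ξ = 0.362 × 28.2 = 10.208 mol/s
Reaction term: ξ·ΔH°_rxn = 10.208 × 19.8 = 202.13 kJ/s
Sensible, feed 77.3→25 °C: -286.12 kJ/s
Outlet flows (mol/s): A 17.992, B 10.208
Sensible, products 25→119 °C: 507.54 kJ/s
Q = ΔH = 423.54 kJ/s = 423.54 kW
Heat supplied = 1524.7 MJ/h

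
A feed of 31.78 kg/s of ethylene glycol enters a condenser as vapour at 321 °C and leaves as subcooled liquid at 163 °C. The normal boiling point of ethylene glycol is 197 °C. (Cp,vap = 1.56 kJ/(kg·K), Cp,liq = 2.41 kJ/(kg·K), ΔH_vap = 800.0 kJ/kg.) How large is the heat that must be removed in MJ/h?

Q_c = 123000 MJ/h

vapour 321→197 °C: -193.44 kJ/kg
condensation at 197 °C: -800 kJ/kg
liquid 197→163 °C: -81.94 kJ/kg
Δh = -193.44 + -800 + -81.94 = -1075.4 kJ/kg
Q = ṁ·Δh = 31.78 kg/s × -1075.4 kJ/kg = -34176 kJ/s
|Q| = 34176 kW = 123030 MJ/h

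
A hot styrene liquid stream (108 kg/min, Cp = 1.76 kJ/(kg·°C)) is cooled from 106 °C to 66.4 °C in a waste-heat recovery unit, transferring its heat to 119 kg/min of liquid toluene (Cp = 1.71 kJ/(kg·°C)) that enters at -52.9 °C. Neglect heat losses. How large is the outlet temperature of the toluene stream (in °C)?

T_c,out = -15.9 °C

Heat released by hot stream: Q = 108 × 1.76 × (106 − 66.4) = 7527.2 kJ/min
Energy balance on cold side (adiabatic exchanger): Q = ṁ_c·Cp_c·(T_c,out − T_c,in)
T_c,out = -52.9 + 7527.2/(119 × 1.71) = -15.91 °C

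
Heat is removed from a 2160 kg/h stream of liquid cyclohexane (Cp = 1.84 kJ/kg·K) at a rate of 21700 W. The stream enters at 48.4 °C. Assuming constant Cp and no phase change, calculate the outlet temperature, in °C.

T_out = 28.7 °C

Q = 21700 W = 78120 kJ/h
ΔT = Q/(ṁ·Cp) = 78120/(2160×1.84) = 19.656 K
T_out = 48.4 − 19.656 = 28.744 °C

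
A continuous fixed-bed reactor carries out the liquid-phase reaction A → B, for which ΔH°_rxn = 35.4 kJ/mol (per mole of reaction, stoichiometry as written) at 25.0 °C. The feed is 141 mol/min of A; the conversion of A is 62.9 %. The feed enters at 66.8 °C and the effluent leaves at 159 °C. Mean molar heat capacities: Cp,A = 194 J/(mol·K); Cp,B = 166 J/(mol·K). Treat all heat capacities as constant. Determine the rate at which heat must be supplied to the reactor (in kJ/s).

Extent of reaction ξ = 0.629 × 141 = 88.689 mol/min
Reaction term: ξ·ΔH°_rxn = 88.689 × 35.4 = 3139.6 kJ/min
Sensible, feed 66.8→25 °C: -1143.4 kJ/min
Outlet flows (mol/min): A 52.311, B 88.689
Sensible, products 25→159 °C: 3332.7 kJ/min
Q = ΔH = 5328.9 kJ/min = 88.814 kW
Heat supplied = 88.814 kJ/s

Q_in = 88.8 kJ/s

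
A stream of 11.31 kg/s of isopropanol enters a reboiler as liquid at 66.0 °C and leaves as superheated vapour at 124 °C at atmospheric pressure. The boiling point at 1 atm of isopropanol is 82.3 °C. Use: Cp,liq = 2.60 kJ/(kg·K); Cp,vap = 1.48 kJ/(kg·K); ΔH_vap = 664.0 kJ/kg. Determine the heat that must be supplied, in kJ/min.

Q = 521000 kJ/min

liquid 66.0→82.3 °C: 42.38 kJ/kg
vaporisation at 82.3 °C: 664 kJ/kg
vapour 82.3→124 °C: 61.716 kJ/kg
Δh = 42.38 + 664 + 61.716 = 768.1 kJ/kg
Q = ṁ·Δh = 11.31 kg/s × 768.1 kJ/kg = 8687.2 kJ/s
|Q| = 8687.2 kW = 521230 kJ/min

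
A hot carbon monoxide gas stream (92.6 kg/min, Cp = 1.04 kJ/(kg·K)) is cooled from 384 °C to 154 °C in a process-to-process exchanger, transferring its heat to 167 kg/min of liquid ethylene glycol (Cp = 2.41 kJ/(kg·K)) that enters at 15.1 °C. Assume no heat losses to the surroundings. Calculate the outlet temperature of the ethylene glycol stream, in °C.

Heat released by hot stream: Q = 92.6 × 1.04 × (384 − 154) = 22150 kJ/min
Energy balance on cold side (adiabatic exchanger): Q = ṁ_c·Cp_c·(T_c,out − T_c,in)
T_c,out = 15.1 + 22150/(167 × 2.41) = 70.135 °C

T_c,out = 70.1 °C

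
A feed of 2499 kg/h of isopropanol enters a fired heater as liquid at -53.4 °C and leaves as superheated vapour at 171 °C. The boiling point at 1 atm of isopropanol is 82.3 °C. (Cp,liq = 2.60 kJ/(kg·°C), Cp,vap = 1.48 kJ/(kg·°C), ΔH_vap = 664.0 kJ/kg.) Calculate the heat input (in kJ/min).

liquid -53.4→82.3 °C: 352.82 kJ/kg
vaporisation at 82.3 °C: 664 kJ/kg
vapour 82.3→171 °C: 131.28 kJ/kg
Δh = 352.82 + 664 + 131.28 = 1148.1 kJ/kg
Q = ṁ·Δh = 2499 kg/h × 1148.1 kJ/kg = 2.8691e+06 kJ/h
|Q| = 796.97 kW = 47818 kJ/min

Q = 47800 kJ/min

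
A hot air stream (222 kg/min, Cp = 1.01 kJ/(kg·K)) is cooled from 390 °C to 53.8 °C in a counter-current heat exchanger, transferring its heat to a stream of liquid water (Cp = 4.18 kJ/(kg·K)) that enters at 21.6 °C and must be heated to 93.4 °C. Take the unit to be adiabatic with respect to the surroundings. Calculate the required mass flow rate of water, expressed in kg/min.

ṁ_c = 251 kg/min

Heat released by hot stream: Q = 222 × 1.01 × (390 − 53.8) = 75383 kJ/min
Energy balance on cold side (adiabatic exchanger): Q = ṁ_c·Cp_c·(T_c,out − T_c,in)
ṁ_c = 75383 / [4.18 × (93.4 − 21.6)] = 251.17 kg/min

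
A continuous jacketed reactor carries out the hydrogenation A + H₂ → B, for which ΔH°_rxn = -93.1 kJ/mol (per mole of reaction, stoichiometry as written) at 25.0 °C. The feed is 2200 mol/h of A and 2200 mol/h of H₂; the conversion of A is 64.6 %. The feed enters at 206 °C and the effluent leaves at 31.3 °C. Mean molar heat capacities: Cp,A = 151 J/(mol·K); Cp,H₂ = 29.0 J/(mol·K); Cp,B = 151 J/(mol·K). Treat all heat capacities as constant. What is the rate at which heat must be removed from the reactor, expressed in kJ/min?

Extent of reaction ξ = 0.646 × 2200 = 1421.2 mol/h
Reaction term: ξ·ΔH°_rxn = 1421.2 × -93.1 = -132310 kJ/h
Sensible, feed 206→25 °C: -71676 kJ/h
Outlet flows (mol/h): A 778.8, H₂ 778.8, B 1421.2
Sensible, products 25→31.3 °C: 2235.1 kJ/h
Q = ΔH = -201750 kJ/h = -56.043 kW
Heat removed = 3362.6 kJ/min

Q_out = 3360 kJ/min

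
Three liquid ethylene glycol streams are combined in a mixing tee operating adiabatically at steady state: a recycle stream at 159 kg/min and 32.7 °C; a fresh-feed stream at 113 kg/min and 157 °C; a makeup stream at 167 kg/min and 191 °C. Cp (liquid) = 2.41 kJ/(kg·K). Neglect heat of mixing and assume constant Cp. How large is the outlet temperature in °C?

Adiabatic, steady state ⇒ Σ ṁᵢCp,ᵢ(T_out − Tᵢ) = 0
Σ ṁᵢCp,ᵢTᵢ = 159×2.41×32.7 + 113×2.41×157 + 167×2.41×191 = 132160
Σ ṁᵢCp,ᵢ = 159×2.41 + 113×2.41 + 167×2.41 = 1058
T_out = 132160 / 1058 = 124.91 °C

T_out = 125 °C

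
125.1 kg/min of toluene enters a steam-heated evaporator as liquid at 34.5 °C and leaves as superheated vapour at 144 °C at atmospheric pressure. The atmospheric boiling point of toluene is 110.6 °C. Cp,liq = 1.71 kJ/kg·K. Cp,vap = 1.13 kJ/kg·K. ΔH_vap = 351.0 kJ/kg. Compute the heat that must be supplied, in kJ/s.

liquid 34.5→110.6 °C: 130.13 kJ/kg
vaporisation at 110.6 °C: 351 kJ/kg
vapour 110.6→144 °C: 37.742 kJ/kg
Δh = 130.13 + 351 + 37.742 = 518.87 kJ/kg
Q = ṁ·Δh = 125.1 kg/min × 518.87 kJ/kg = 64911 kJ/min
|Q| = 1081.9 kW

Q = 1080 kJ/s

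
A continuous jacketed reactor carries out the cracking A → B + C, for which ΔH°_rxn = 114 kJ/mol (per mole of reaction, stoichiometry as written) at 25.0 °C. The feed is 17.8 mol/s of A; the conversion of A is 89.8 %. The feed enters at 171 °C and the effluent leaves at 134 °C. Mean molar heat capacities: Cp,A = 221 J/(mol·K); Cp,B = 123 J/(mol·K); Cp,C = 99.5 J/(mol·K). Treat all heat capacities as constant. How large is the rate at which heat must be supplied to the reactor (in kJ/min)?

Q_in = 101000 kJ/min

Extent of reaction ξ = 0.898 × 17.8 = 15.984 mol/s
Reaction term: ξ·ΔH°_rxn = 15.984 × 114 = 1822.2 kJ/s
Sensible, feed 171→25 °C: -574.33 kJ/s
Outlet flows (mol/s): A 1.8156, B 15.984, C 15.984
Sensible, products 25→134 °C: 431.4 kJ/s
Q = ΔH = 1679.3 kJ/s = 1679.3 kW
Heat supplied = 100760 kJ/min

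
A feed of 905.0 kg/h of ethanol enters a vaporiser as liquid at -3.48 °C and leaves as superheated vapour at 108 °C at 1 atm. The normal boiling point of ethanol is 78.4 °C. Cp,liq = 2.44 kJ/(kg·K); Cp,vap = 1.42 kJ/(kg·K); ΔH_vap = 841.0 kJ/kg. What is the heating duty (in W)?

Q = 272000 W

liquid -3.48→78.4 °C: 199.79 kJ/kg
vaporisation at 78.4 °C: 841 kJ/kg
vapour 78.4→108 °C: 42.032 kJ/kg
Δh = 199.79 + 841 + 42.032 = 1082.8 kJ/kg
Q = ṁ·Δh = 905.0 kg/h × 1082.8 kJ/kg = 979950 kJ/h
|Q| = 272.21 kW = 272210 W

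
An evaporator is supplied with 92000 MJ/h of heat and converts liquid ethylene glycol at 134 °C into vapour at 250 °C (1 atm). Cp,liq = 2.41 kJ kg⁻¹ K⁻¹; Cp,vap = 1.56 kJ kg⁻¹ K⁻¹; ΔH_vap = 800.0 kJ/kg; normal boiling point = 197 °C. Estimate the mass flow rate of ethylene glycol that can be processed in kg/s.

ṁ = 24.7 kg/s

Δh = 2.41×(197−134) + 800.0 + 1.56×(250−197) = 1034.5 kJ/kg
Q = 92000 MJ/h = 25556 kJ/s = 25556 kJ/s
ṁ = Q/Δh = 25556 / 1034.5 = 24.703 kg/s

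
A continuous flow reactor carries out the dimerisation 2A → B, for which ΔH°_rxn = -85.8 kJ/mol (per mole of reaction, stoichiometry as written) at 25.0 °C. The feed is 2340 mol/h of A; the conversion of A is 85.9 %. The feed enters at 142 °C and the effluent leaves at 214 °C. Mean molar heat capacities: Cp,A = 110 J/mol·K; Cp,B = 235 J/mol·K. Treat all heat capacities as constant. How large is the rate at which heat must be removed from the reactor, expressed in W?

Q_out = 18000 W

Extent of reaction ξ = 0.859 × 2340 / 2 = 1005 mol/h
Reaction term: ξ·ΔH°_rxn = 1005 × -85.8 = -86232 kJ/h
Sensible, feed 142→25 °C: -30116 kJ/h
Outlet flows (mol/h): A 329.94, B 1005
Sensible, products 25→214 °C: 51498 kJ/h
Q = ΔH = -64850 kJ/h = -18.014 kW
Heat removed = 18014 W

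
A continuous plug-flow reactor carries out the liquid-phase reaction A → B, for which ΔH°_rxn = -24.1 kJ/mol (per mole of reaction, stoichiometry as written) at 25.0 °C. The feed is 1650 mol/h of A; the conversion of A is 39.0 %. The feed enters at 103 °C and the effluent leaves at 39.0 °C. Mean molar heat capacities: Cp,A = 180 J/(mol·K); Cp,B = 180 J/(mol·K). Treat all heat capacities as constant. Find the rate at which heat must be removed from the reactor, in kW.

Extent of reaction ξ = 0.390 × 1650 = 643.5 mol/h
Reaction term: ξ·ΔH°_rxn = 643.5 × -24.1 = -15508 kJ/h
Sensible, feed 103→25 °C: -23166 kJ/h
Outlet flows (mol/h): A 1006.5, B 643.5
Sensible, products 25→39.0 °C: 4158 kJ/h
Q = ΔH = -34516 kJ/h = -9.5879 kW
Heat removed = 9.5879 kW

Q_out = 9.59 kW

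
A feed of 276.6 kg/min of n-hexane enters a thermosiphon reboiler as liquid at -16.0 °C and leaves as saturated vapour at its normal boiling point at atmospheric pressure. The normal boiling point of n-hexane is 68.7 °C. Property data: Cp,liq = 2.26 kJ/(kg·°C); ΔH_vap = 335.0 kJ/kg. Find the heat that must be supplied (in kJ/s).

liquid -16.0→68.7 °C: 191.42 kJ/kg
vaporisation at 68.7 °C: 335 kJ/kg
Δh = 191.42 + 335 = 526.42 kJ/kg
Q = ṁ·Δh = 276.6 kg/min × 526.42 kJ/kg = 145610 kJ/min
|Q| = 2426.8 kW

Q = 2430 kJ/s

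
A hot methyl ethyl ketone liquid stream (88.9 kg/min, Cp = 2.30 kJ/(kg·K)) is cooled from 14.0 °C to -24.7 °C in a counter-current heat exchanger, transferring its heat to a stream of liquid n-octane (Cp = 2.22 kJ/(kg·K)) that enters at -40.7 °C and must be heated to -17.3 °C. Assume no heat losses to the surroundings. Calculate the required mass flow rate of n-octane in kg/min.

ṁ_c = 152 kg/min

Heat released by hot stream: Q = 88.9 × 2.30 × (14.0 − -24.7) = 7913 kJ/min
Energy balance on cold side (adiabatic exchanger): Q = ṁ_c·Cp_c·(T_c,out − T_c,in)
ṁ_c = 7913 / [2.22 × (-17.3 − -40.7)] = 152.33 kg/min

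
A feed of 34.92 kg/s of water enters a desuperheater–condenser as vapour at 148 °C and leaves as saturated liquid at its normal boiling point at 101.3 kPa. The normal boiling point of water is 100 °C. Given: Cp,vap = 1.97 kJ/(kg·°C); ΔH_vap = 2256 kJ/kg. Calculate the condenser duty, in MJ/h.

Q_c = 295000 MJ/h

vapour 148→100 °C: -94.56 kJ/kg
condensation at 100 °C: -2256 kJ/kg
Δh = -94.56 + -2256 = -2350.6 kJ/kg
Q = ṁ·Δh = 34.92 kg/s × -2350.6 kJ/kg = -82082 kJ/s
|Q| = 82082 kW = 295490 MJ/h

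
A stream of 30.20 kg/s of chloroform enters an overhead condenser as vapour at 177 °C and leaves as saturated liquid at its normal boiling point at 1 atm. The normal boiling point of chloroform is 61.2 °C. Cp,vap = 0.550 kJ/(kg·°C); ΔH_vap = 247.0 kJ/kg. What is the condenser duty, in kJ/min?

vapour 177→61.2 °C: -63.69 kJ/kg
condensation at 61.2 °C: -247 kJ/kg
Δh = -63.69 + -247 = -310.69 kJ/kg
Q = ṁ·Δh = 30.20 kg/s × -310.69 kJ/kg = -9382.8 kJ/s
|Q| = 9382.8 kW = 562970 kJ/min

Q_c = 563000 kJ/min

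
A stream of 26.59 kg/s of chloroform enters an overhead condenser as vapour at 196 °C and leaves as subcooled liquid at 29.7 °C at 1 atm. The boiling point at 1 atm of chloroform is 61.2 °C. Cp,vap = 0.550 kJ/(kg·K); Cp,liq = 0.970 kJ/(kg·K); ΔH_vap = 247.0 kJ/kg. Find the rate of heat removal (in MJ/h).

vapour 196→61.2 °C: -74.14 kJ/kg
condensation at 61.2 °C: -247 kJ/kg
liquid 61.2→29.7 °C: -30.555 kJ/kg
Δh = -74.14 + -247 + -30.555 = -351.69 kJ/kg
Q = ṁ·Δh = 26.59 kg/s × -351.69 kJ/kg = -9351.6 kJ/s
|Q| = 9351.6 kW = 33666 MJ/h

Q_c = 33700 MJ/h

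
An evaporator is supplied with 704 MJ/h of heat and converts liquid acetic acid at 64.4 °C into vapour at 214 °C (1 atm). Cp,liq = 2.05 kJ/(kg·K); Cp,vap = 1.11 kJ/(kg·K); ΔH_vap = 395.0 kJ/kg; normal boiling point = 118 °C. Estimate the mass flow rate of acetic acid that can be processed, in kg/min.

Δh = 2.05×(118−64.4) + 395.0 + 1.11×(214−118) = 611.44 kJ/kg
Q = 704 MJ/h = 195.56 kJ/s = 11733 kJ/min
ṁ = Q/Δh = 11733 / 611.44 = 19.19 kg/min

ṁ = 19.2 kg/min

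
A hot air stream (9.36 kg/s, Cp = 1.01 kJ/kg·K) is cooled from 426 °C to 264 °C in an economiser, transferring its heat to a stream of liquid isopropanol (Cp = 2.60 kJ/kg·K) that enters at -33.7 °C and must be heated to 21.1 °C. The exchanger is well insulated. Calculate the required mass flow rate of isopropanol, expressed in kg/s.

ṁ_c = 10.7 kg/s

Heat released by hot stream: Q = 9.36 × 1.01 × (426 − 264) = 1531.5 kJ/s
Energy balance on cold side (adiabatic exchanger): Q = ṁ_c·Cp_c·(T_c,out − T_c,in)
ṁ_c = 1531.5 / [2.60 × (21.1 − -33.7)] = 10.749 kg/s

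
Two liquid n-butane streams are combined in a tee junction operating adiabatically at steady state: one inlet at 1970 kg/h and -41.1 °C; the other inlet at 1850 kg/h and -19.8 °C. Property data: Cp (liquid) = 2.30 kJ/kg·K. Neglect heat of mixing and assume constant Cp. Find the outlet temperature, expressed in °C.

No heat crosses the boundary, so H_out = H_in.
T_out = Σ ṁᵢCp,ᵢTᵢ / Σ ṁᵢCp,ᵢ
      = -270470 / 8786 = -30.785 °C

T_out = -30.8 °C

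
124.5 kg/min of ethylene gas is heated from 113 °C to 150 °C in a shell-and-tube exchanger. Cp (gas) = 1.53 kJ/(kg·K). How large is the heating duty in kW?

Q = 117 kW

Q = ṁ·Cp·ΔT = 124.5 × 1.53 × (150 − 113) = 7047.9 kJ/min
Converting: 7047.9 / 60 s = 117.47 kW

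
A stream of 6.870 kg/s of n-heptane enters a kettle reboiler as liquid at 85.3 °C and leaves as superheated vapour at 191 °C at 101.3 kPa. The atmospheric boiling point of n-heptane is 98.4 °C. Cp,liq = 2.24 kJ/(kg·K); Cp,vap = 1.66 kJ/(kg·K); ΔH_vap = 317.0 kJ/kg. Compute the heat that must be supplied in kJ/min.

liquid 85.3→98.4 °C: 29.344 kJ/kg
vaporisation at 98.4 °C: 317 kJ/kg
vapour 98.4→191 °C: 153.72 kJ/kg
Δh = 29.344 + 317 + 153.72 = 500.06 kJ/kg
Q = ṁ·Δh = 6.870 kg/s × 500.06 kJ/kg = 3435.4 kJ/s
|Q| = 3435.4 kW = 206120 kJ/min

Q = 206000 kJ/min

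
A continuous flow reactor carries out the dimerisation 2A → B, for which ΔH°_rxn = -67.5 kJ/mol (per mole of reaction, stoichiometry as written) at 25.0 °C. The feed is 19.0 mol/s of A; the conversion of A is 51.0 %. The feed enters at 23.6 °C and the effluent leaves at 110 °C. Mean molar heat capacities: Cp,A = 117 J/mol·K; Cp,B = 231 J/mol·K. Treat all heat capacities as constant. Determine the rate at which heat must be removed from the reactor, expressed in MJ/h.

Extent of reaction ξ = 0.510 × 19.0 / 2 = 4.845 mol/s
Reaction term: ξ·ΔH°_rxn = 4.845 × -67.5 = -327.04 kJ/s
Sensible, feed 23.6→25 °C: 3.1122 kJ/s
Outlet flows (mol/s): A 9.31, B 4.845
Sensible, products 25→110 °C: 187.72 kJ/s
Q = ΔH = -136.21 kJ/s = -136.21 kW
Heat removed = 490.34 MJ/h

Q_out = 490 MJ/h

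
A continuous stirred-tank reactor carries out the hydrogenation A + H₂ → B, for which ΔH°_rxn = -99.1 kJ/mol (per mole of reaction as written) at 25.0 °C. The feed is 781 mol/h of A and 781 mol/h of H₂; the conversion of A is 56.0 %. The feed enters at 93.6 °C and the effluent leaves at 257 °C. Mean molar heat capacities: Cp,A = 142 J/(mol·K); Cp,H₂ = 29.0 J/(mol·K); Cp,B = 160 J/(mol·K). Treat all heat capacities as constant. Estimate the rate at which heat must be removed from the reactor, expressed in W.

Extent of reaction ξ = 0.560 × 781 = 437.36 mol/h
Reaction term: ξ·ΔH°_rxn = 437.36 × -99.1 = -43342 kJ/h
Sensible, feed 93.6→25 °C: -9161.6 kJ/h
Outlet flows (mol/h): A 343.64, H₂ 343.64, B 437.36
Sensible, products 25→257 °C: 29868 kJ/h
Q = ΔH = -22636 kJ/h = -6.2879 kW
Heat removed = 6287.9 W

Q_out = 6290 W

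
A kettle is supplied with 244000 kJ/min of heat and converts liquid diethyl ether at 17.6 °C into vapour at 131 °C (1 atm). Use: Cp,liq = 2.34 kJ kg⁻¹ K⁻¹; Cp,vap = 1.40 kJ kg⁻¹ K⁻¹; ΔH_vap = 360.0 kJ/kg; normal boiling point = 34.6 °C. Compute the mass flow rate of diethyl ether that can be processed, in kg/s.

ṁ = 7.60 kg/s

Δh = 2.34×(34.6−17.6) + 360.0 + 1.40×(131−34.6) = 534.74 kJ/kg
Q = 244000 kJ/min = 4066.7 kJ/s = 4066.7 kJ/s
ṁ = Q/Δh = 4066.7 / 534.74 = 7.6049 kg/s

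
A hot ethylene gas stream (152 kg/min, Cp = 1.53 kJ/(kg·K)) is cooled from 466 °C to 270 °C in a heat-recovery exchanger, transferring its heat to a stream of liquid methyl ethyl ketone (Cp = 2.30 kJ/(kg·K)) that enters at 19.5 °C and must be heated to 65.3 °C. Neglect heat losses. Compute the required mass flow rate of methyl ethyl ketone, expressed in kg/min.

Heat released by hot stream: Q = 152 × 1.53 × (466 − 270) = 45582 kJ/min
Energy balance on cold side (adiabatic exchanger): Q = ṁ_c·Cp_c·(T_c,out − T_c,in)
ṁ_c = 45582 / [2.30 × (65.3 − 19.5)] = 432.71 kg/min

ṁ_c = 433 kg/min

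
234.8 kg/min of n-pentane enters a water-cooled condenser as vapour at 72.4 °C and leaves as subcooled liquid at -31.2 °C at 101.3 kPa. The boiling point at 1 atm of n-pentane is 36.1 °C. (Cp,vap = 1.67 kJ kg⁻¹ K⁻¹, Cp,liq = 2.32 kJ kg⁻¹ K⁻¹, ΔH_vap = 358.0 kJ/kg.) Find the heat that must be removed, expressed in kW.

vapour 72.4→36.1 °C: -60.621 kJ/kg
condensation at 36.1 °C: -358 kJ/kg
liquid 36.1→-31.2 °C: -156.14 kJ/kg
Δh = -60.621 + -358 + -156.14 = -574.76 kJ/kg
Q = ṁ·Δh = 234.8 kg/min × -574.76 kJ/kg = -134950 kJ/min
|Q| = 2249.2 kW

Q_c = 2250 kW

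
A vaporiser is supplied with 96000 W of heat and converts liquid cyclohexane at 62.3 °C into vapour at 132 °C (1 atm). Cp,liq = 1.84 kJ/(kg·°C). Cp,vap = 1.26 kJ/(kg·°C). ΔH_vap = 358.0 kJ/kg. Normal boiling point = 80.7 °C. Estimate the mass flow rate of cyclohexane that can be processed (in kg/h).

ṁ = 757 kg/h

Δh = 1.84×(80.7−62.3) + 358.0 + 1.26×(132−80.7) = 456.49 kJ/kg
Q = 96000 W = 96 kJ/s = 345600 kJ/h
ṁ = Q/Δh = 345600 / 456.49 = 757.07 kg/h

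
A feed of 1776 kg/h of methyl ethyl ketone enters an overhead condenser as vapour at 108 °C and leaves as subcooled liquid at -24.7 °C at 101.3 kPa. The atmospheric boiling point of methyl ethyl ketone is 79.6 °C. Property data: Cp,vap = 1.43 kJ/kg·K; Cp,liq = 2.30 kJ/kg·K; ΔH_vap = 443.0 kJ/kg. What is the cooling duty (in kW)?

vapour 108→79.6 °C: -40.612 kJ/kg
condensation at 79.6 °C: -443 kJ/kg
liquid 79.6→-24.7 °C: -239.89 kJ/kg
Δh = -40.612 + -443 + -239.89 = -723.5 kJ/kg
Q = ṁ·Δh = 1776 kg/h × -723.5 kJ/kg = -1.2849e+06 kJ/h
|Q| = 356.93 kW

Q_c = 357 kW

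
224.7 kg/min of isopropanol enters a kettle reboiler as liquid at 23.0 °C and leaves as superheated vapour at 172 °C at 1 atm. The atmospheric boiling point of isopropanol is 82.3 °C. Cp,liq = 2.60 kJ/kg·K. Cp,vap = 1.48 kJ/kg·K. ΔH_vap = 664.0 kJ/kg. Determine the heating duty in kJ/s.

liquid 23.0→82.3 °C: 154.18 kJ/kg
vaporisation at 82.3 °C: 664 kJ/kg
vapour 82.3→172 °C: 132.76 kJ/kg
Δh = 154.18 + 664 + 132.76 = 950.94 kJ/kg
Q = ṁ·Δh = 224.7 kg/min × 950.94 kJ/kg = 213680 kJ/min
|Q| = 3561.3 kW

Q = 3560 kJ/s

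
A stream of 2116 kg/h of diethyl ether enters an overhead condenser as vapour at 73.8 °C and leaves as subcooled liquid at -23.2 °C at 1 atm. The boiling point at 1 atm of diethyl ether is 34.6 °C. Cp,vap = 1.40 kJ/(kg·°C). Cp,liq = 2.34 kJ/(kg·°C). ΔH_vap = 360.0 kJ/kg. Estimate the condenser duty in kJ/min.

vapour 73.8→34.6 °C: -54.88 kJ/kg
condensation at 34.6 °C: -360 kJ/kg
liquid 34.6→-23.2 °C: -135.25 kJ/kg
Δh = -54.88 + -360 + -135.25 = -550.13 kJ/kg
Q = ṁ·Δh = 2116 kg/h × -550.13 kJ/kg = -1.1641e+06 kJ/h
|Q| = 323.36 kW = 19401 kJ/min

Q_c = 19400 kJ/min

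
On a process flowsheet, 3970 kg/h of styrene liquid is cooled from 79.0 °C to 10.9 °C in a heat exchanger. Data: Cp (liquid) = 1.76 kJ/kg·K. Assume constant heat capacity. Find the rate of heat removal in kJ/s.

Q_c = 132 kJ/s

Q = ṁ·Cp·ΔT = 3970 × 1.76 × (10.9 − 79.0) = -475830 kJ/h
Converting: 475830 / 3600 s = 132.17 kW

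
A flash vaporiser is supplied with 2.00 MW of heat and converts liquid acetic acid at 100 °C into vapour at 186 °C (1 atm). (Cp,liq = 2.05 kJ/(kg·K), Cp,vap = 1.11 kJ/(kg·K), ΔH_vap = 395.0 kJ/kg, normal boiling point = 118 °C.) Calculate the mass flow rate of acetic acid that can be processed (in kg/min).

Δh = 2.05×(118−100) + 395.0 + 1.11×(186−118) = 507.38 kJ/kg
Q = 2.00 MW = 2000 kJ/s = 120000 kJ/min
ṁ = Q/Δh = 120000 / 507.38 = 236.51 kg/min

ṁ = 237 kg/min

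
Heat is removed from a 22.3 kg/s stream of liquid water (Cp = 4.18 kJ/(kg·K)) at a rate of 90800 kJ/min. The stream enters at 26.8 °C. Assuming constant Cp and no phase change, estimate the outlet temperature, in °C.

T_out = 10.6 °C

Q = 90800 kJ/min = 1513.3 kJ/s
ΔT = Q/(ṁ·Cp) = 1513.3/(22.3×4.18) = 16.235 K
T_out = 26.8 − 16.235 = 10.565 °C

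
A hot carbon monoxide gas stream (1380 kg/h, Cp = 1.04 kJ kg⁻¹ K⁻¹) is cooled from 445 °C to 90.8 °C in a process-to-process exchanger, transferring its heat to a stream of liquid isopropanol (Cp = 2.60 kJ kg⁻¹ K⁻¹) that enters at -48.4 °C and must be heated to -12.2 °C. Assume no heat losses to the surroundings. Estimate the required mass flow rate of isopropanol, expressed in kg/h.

Heat released by hot stream: Q = 1380 × 1.04 × (445 − 90.8) = 508350 kJ/h
Energy balance on cold side (adiabatic exchanger): Q = ṁ_c·Cp_c·(T_c,out − T_c,in)
ṁ_c = 508350 / [2.60 × (-12.2 − -48.4)] = 5401.1 kg/h

ṁ_c = 5400 kg/h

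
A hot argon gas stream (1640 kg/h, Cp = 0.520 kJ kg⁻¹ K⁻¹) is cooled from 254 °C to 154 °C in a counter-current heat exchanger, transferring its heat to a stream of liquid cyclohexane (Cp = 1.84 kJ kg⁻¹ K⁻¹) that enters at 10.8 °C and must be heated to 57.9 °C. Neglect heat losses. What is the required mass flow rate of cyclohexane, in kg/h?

Heat released by hot stream: Q = 1640 × 0.520 × (254 − 154) = 85280 kJ/h
Energy balance on cold side (adiabatic exchanger): Q = ṁ_c·Cp_c·(T_c,out − T_c,in)
ṁ_c = 85280 / [1.84 × (57.9 − 10.8)] = 984.03 kg/h

ṁ_c = 984 kg/h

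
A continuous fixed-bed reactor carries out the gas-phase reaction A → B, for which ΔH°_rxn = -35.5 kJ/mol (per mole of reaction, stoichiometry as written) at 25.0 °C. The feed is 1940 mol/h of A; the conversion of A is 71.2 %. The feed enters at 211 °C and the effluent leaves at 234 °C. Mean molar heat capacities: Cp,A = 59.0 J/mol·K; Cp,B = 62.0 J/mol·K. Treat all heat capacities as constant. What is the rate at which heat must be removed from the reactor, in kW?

Q_out = 12.6 kW

Extent of reaction ξ = 0.712 × 1940 = 1381.3 mol/h
Reaction term: ξ·ΔH°_rxn = 1381.3 × -35.5 = -49035 kJ/h
Sensible, feed 211→25 °C: -21290 kJ/h
Outlet flows (mol/h): A 558.72, B 1381.3
Sensible, products 25→234 °C: 24788 kJ/h
Q = ΔH = -45537 kJ/h = -12.649 kW
Heat removed = 12.649 kW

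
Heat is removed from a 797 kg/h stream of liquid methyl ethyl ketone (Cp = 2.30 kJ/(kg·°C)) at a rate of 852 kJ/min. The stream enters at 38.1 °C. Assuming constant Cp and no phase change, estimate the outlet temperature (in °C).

Q = 852 kJ/min = 51120 kJ/h
ΔT = Q/(ṁ·Cp) = 51120/(797×2.30) = 27.887 K
T_out = 38.1 − 27.887 = 10.213 °C

T_out = 10.2 °C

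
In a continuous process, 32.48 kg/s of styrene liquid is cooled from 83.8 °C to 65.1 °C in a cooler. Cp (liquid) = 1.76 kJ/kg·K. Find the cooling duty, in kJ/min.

Q = ṁ·Cp·ΔT = 32.48 × 1.76 × (65.1 − 83.8) = -1069 kJ/s
Cooling duty = 64139 kJ/min

Q_c = 64100 kJ/min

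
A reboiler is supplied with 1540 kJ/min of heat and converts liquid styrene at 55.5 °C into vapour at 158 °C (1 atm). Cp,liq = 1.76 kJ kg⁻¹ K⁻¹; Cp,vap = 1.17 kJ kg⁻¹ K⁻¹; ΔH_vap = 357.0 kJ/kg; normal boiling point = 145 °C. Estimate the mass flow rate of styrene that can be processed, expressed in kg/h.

Δh = 1.76×(145−55.5) + 357.0 + 1.17×(158−145) = 529.73 kJ/kg
Q = 1540 kJ/min = 25.667 kJ/s = 92400 kJ/h
ṁ = Q/Δh = 92400 / 529.73 = 174.43 kg/h

ṁ = 174 kg/h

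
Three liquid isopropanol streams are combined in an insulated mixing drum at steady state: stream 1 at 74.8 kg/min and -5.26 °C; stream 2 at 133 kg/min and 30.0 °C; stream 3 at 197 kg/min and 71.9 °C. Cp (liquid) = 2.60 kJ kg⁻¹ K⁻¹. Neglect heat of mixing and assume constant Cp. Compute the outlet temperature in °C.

T_out = 43.9 °C

Adiabatic, steady state ⇒ Σ ṁᵢCp,ᵢ(T_out − Tᵢ) = 0
T_out = Σ ṁᵢCp,ᵢTᵢ / Σ ṁᵢCp,ᵢ
      = 46178 / 1052.5 = 43.876 °C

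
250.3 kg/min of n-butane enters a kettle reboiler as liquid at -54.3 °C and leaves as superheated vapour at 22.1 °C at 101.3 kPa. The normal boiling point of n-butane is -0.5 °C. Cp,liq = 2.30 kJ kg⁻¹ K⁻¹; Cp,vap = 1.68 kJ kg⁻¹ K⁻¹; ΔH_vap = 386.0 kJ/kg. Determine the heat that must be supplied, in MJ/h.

liquid -54.3→-0.5 °C: 123.74 kJ/kg
vaporisation at -0.5 °C: 386 kJ/kg
vapour -0.5→22.1 °C: 37.968 kJ/kg
Δh = 123.74 + 386 + 37.968 = 547.71 kJ/kg
Q = ṁ·Δh = 250.3 kg/min × 547.71 kJ/kg = 137090 kJ/min
|Q| = 2284.9 kW = 8225.5 MJ/h

Q = 8230 MJ/h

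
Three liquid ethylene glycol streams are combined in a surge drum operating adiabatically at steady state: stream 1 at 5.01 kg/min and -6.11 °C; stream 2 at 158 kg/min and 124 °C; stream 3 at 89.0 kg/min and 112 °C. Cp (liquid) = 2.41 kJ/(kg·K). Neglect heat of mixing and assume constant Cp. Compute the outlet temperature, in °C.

Energy balance with Q = 0: Σ ṁᵢCp,ᵢ(T_out − Tᵢ) = 0
Σ ṁᵢCp,ᵢTᵢ = 5.01×2.41×-6.11 + 158×2.41×124 + 89.0×2.41×112 = 71166
Σ ṁᵢCp,ᵢ = 5.01×2.41 + 158×2.41 + 89.0×2.41 = 607.34
T_out = 71166 / 607.34 = 117.18 °C

T_out = 117 °C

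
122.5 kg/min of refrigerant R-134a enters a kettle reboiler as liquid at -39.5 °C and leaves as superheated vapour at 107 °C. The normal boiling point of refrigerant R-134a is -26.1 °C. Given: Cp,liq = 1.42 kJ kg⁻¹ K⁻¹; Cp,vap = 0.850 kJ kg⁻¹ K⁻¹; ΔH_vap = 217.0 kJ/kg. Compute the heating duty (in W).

Q = 713000 W

liquid -39.5→-26.1 °C: 19.028 kJ/kg
vaporisation at -26.1 °C: 217 kJ/kg
vapour -26.1→107 °C: 113.13 kJ/kg
Δh = 19.028 + 217 + 113.13 = 349.16 kJ/kg
Q = ṁ·Δh = 122.5 kg/min × 349.16 kJ/kg = 42772 kJ/min
|Q| = 712.87 kW = 712870 W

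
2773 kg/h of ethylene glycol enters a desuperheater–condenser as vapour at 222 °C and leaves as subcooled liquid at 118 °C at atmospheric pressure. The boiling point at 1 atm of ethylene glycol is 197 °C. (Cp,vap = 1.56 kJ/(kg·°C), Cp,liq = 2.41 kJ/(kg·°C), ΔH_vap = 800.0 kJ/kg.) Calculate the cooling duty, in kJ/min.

Q_c = 47600 kJ/min

vapour 222→197 °C: -39 kJ/kg
condensation at 197 °C: -800 kJ/kg
liquid 197→118 °C: -190.39 kJ/kg
Δh = -39 + -800 + -190.39 = -1029.4 kJ/kg
Q = ṁ·Δh = 2773 kg/h × -1029.4 kJ/kg = -2.8545e+06 kJ/h
|Q| = 792.92 kW = 47575 kJ/min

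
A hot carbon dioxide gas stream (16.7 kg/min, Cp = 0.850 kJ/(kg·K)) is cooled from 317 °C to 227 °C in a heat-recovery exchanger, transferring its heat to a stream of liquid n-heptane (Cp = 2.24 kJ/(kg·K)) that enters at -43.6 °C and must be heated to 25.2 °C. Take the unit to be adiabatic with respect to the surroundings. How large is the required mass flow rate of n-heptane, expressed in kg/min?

ṁ_c = 8.29 kg/min

Heat released by hot stream: Q = 16.7 × 0.850 × (317 − 227) = 1277.5 kJ/min
Energy balance on cold side (adiabatic exchanger): Q = ṁ_c·Cp_c·(T_c,out − T_c,in)
ṁ_c = 1277.5 / [2.24 × (25.2 − -43.6)] = 8.2898 kg/min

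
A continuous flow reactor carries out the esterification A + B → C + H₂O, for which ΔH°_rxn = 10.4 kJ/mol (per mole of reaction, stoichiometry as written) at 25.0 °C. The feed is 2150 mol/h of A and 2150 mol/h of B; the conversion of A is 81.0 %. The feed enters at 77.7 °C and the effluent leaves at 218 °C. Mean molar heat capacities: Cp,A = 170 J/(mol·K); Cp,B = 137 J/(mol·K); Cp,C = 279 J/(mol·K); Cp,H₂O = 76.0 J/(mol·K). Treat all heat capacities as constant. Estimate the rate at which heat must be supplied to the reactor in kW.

Q_in = 35.2 kW

Extent of reaction ξ = 0.810 × 2150 = 1741.5 mol/h
Reaction term: ξ·ΔH°_rxn = 1741.5 × 10.4 = 18112 kJ/h
Sensible, feed 77.7→25 °C: -34785 kJ/h
Outlet flows (mol/h): A 408.5, B 408.5, C 1741.5, H₂O 1741.5
Sensible, products 25→218 °C: 143520 kJ/h
Q = ΔH = 126850 kJ/h = 35.236 kW
Heat supplied = 35.236 kW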